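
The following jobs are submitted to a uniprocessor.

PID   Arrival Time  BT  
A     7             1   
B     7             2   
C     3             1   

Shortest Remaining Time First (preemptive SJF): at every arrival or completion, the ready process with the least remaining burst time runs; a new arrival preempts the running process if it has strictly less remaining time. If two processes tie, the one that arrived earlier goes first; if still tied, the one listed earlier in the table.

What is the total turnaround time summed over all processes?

5

Gantt: | idle 0-3 | C 3-4 | idle 4-7 | A 7-8 | B 8-10 |
Completion: A=8  B=10  C=4
Turnaround (C−A): A=1  B=3  C=1
Turnaround = completion − arrival: A=1, B=3, C=1
Total turnaround = 1 + 3 + 1 = 5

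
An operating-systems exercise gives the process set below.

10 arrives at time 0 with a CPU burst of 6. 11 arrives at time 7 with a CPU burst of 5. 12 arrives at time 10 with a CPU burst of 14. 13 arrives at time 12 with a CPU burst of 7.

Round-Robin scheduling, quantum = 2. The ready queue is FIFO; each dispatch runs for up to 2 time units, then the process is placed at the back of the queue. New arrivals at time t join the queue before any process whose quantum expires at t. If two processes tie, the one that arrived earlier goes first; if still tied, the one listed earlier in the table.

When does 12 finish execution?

Gantt: | 10 0-6 | idle 6-7 | 11 7-11 | 12 11-13 | 11 13-14 | 13 14-16 | 12 16-18 | 13 18-20 | 12 20-22 | 13 22-24 | 12 24-26 | 13 26-27 | 12 27-33 |
Completion: 10=6  11=14  12=33  13=27
Turnaround (C−A): 10=6  11=7  12=23  13=15

33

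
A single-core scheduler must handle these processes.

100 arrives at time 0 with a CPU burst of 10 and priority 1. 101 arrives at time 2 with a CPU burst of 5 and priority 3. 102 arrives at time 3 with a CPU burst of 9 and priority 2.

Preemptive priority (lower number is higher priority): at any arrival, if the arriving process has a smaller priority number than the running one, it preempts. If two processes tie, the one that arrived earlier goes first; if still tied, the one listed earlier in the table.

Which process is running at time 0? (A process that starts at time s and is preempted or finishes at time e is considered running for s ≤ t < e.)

Timeline: | 100 0-10 | 102 10-19 | 101 19-24 |
Completion: 100=10  101=24  102=19
Turnaround (C−A): 100=10  101=22  102=16

100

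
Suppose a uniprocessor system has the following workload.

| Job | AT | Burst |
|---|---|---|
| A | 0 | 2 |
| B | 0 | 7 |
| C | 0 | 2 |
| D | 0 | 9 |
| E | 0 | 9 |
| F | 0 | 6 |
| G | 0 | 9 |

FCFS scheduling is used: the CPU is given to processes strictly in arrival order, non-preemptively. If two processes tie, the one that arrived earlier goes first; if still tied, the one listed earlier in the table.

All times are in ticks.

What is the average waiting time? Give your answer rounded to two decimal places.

Timeline: | A 0-2 | B 2-9 | C 9-11 | D 11-20 | E 20-29 | F 29-35 | G 35-44 |
Completion: A=2  B=9  C=11  D=20  E=29  F=35  G=44
Turnaround (C−A): A=2  B=9  C=11  D=20  E=29  F=35  G=44
Waiting times: A=0, B=2, C=9, D=11, E=20, F=29, G=35
Average waiting = (0+2+9+11+20+29+35) / 7 = 106/7 = 15.14

15.14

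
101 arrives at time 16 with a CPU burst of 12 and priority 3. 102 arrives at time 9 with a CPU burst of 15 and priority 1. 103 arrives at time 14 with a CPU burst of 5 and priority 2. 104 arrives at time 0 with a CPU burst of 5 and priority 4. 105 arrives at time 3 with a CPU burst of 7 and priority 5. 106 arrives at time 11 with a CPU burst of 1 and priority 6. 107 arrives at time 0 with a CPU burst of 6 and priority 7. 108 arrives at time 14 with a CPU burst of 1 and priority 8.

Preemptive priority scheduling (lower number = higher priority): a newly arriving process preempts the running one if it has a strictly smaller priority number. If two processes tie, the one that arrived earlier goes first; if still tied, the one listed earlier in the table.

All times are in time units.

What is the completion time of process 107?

Timeline: | 104 0-5 | 105 5-9 | 102 9-24 | 103 24-29 | 101 29-41 | 105 41-44 | 106 44-45 | 107 45-51 | 108 51-52 |
Completion: 101=41  102=24  103=29  104=5  105=44  106=45  107=51  108=52
Turnaround (C−A): 101=25  102=15  103=15  104=5  105=41  106=34  107=51  108=38

51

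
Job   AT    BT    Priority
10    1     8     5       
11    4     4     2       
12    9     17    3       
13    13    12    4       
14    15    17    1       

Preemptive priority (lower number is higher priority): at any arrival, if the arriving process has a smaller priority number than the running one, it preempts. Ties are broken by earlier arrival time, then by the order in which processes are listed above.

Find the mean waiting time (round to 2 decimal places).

19.40

Timeline: | idle 0-1 | 10 1-4 | 11 4-8 | 10 8-9 | 12 9-15 | 14 15-32 | 12 32-43 | 13 43-55 | 10 55-59 |
Completion: 10=59  11=8  12=43  13=55  14=32
Waiting times: 10=50, 11=0, 12=17, 13=30, 14=0
Average waiting = (50+0+17+30+0) / 5 = 97/5 = 19.40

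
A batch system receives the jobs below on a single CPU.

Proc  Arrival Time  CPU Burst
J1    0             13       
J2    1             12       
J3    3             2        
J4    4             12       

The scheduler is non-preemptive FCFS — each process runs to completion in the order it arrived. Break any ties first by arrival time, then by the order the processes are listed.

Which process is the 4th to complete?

Gantt: | J1 0-13 | J2 13-25 | J3 25-27 | J4 27-39 |
Completion: J1=13  J2=25  J3=27  J4=39
Finish order: J1 → J2 → J3 → J4

J4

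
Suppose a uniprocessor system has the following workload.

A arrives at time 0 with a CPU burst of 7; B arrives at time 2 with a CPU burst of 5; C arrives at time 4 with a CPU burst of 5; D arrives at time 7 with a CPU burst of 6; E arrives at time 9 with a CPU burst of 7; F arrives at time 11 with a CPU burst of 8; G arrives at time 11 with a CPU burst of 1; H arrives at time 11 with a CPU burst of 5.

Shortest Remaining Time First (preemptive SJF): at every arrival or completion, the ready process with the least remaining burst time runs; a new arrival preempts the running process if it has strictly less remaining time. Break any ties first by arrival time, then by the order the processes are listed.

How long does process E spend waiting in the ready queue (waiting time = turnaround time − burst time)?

Timeline: | A 0-7 | B 7-12 | G 12-13 | C 13-18 | H 18-23 | D 23-29 | E 29-36 | F 36-44 |
Completion: A=7  B=12  C=18  D=29  E=36  F=44  G=13  H=23
Turnaround (C−A): A=7  B=10  C=14  D=22  E=27  F=33  G=2  H=12
Waiting(E) = turnaround − burst = 27 − 7 = 20

20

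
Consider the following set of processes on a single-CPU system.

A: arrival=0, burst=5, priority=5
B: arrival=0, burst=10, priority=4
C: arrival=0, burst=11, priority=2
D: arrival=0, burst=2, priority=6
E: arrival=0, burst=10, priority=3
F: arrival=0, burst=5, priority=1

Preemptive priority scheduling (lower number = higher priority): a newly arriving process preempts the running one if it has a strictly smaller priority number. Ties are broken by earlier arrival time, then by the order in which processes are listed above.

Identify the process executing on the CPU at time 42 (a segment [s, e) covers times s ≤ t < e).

D

Gantt: | F 0-5 | C 5-16 | E 16-26 | B 26-36 | A 36-41 | D 41-43 |
Completion: A=41  B=36  C=16  D=43  E=26  F=5
Turnaround (C−A): A=41  B=36  C=16  D=43  E=26  F=5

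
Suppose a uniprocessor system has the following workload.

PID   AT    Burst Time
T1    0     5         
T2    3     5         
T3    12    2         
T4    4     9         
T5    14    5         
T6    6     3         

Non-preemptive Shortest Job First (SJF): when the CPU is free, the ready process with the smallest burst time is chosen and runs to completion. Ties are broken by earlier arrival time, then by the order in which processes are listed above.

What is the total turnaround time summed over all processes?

53

Gantt: | T1 0-5 | T2 5-10 | T6 10-13 | T3 13-15 | T5 15-20 | T4 20-29 |
Completion: T1=5  T2=10  T3=15  T4=29  T5=20  T6=13
Turnaround = completion − arrival: T1=5, T2=7, T3=3, T4=25, T5=6, T6=7
Total turnaround = 5 + 7 + 3 + 25 + 6 + 7 = 53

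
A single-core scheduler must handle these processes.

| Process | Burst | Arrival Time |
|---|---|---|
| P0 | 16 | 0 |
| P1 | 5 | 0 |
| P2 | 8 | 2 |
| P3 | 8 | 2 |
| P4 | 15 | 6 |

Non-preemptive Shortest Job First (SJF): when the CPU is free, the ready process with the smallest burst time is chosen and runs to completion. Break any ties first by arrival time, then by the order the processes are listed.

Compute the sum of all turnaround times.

117

Gantt: | P1 0-5 | P2 5-13 | P3 13-21 | P4 21-36 | P0 36-52 |
Completion: P0=52  P1=5  P2=13  P3=21  P4=36
Turnaround (C−A): P0=52  P1=5  P2=11  P3=19  P4=30
Turnaround = completion − arrival: P0=52, P1=5, P2=11, P3=19, P4=30
Total turnaround = 52 + 5 + 11 + 19 + 30 = 117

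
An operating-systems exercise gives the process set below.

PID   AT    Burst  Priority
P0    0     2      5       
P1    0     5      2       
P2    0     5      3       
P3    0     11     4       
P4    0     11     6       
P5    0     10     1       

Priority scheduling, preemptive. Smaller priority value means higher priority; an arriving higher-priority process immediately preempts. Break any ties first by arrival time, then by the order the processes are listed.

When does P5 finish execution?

Schedule: | P5 0-10 | P1 10-15 | P2 15-20 | P3 20-31 | P0 31-33 | P4 33-44 |
Completion: P0=33  P1=15  P2=20  P3=31  P4=44  P5=10

10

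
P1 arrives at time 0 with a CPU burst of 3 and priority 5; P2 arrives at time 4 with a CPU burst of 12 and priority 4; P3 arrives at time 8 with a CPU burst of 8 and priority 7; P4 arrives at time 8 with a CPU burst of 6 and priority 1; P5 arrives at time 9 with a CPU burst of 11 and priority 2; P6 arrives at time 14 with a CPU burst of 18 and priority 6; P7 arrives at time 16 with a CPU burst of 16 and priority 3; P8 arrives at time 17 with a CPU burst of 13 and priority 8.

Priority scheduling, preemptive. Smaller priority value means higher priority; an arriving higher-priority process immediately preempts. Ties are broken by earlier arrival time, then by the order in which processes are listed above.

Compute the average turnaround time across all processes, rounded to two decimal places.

Gantt: | P1 0-3 | idle 3-4 | P2 4-8 | P4 8-14 | P5 14-25 | P7 25-41 | P2 41-49 | P6 49-67 | P3 67-75 | P8 75-88 |
Completion: P1=3  P2=49  P3=75  P4=14  P5=25  P6=67  P7=41  P8=88
Turnaround times: P1=3, P2=45, P3=67, P4=6, P5=16, P6=53, P7=25, P8=71
Average turnaround = (3+45+67+6+16+53+25+71) / 8 = 286/8 = 35.75

35.75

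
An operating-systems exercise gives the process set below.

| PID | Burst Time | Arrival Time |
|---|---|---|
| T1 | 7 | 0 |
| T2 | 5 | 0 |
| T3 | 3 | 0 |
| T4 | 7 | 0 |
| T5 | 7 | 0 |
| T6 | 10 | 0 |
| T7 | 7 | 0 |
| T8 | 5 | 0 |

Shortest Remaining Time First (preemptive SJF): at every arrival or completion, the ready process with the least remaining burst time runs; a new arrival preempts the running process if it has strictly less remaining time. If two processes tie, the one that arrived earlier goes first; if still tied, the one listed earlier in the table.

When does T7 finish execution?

41

Gantt: | T3 0-3 | T2 3-8 | T8 8-13 | T1 13-20 | T4 20-27 | T5 27-34 | T7 34-41 | T6 41-51 |
Completion: T1=20  T2=8  T3=3  T4=27  T5=34  T6=51  T7=41  T8=13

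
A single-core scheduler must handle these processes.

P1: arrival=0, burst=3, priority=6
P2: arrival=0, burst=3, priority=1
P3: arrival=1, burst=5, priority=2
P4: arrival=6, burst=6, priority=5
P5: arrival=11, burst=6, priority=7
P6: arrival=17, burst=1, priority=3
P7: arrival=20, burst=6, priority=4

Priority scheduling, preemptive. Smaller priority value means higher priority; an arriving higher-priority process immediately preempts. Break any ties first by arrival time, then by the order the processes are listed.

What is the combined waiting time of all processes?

31

Schedule: | P2 0-3 | P3 3-8 | P4 8-14 | P1 14-17 | P6 17-18 | P5 18-20 | P7 20-26 | P5 26-30 |
Completion: P1=17  P2=3  P3=8  P4=14  P5=30  P6=18  P7=26
Turnaround (C−A): P1=17  P2=3  P3=7  P4=8  P5=19  P6=1  P7=6
Waiting = turnaround − burst: P1=14, P2=0, P3=2, P4=2, P5=13, P6=0, P7=0
Total waiting = 14 + 0 + 2 + 2 + 13 + 0 + 0 = 31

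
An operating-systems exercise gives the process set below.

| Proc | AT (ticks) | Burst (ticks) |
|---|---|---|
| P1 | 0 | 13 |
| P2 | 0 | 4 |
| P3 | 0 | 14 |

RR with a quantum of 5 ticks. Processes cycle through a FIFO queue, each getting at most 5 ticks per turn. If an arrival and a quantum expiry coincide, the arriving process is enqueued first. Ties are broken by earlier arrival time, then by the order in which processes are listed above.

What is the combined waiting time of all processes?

36

Schedule: | P1 0-5 | P2 5-9 | P3 9-14 | P1 14-19 | P3 19-24 | P1 24-27 | P3 27-31 |
Completion: P1=27  P2=9  P3=31
Turnaround (C−A): P1=27  P2=9  P3=31
Waiting = turnaround − burst: P1=14, P2=5, P3=17
Total waiting = 14 + 5 + 17 = 36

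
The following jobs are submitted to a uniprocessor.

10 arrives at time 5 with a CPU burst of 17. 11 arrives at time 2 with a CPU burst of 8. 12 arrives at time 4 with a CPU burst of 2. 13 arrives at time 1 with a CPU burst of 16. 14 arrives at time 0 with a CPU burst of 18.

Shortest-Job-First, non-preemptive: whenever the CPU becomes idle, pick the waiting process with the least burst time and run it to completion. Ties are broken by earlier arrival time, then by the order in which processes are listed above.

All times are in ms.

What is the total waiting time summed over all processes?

98

Timeline: | 14 0-18 | 12 18-20 | 11 20-28 | 13 28-44 | 10 44-61 |
Completion: 10=61  11=28  12=20  13=44  14=18
Waiting = turnaround − burst: 10=39, 11=18, 12=14, 13=27, 14=0
Total waiting = 39 + 18 + 14 + 27 + 0 = 98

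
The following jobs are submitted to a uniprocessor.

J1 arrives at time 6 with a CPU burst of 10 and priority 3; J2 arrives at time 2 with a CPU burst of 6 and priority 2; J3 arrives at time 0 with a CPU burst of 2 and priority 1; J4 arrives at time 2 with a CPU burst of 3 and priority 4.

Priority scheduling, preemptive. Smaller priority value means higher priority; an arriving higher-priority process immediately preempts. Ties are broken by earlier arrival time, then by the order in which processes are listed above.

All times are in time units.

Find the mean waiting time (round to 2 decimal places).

Gantt: | J3 0-2 | J2 2-8 | J1 8-18 | J4 18-21 |
Completion: J1=18  J2=8  J3=2  J4=21
Turnaround (C−A): J1=12  J2=6  J3=2  J4=19
Waiting times: J1=2, J2=0, J3=0, J4=16
Average waiting = (2+0+0+16) / 4 = 18/4 = 4.50

4.50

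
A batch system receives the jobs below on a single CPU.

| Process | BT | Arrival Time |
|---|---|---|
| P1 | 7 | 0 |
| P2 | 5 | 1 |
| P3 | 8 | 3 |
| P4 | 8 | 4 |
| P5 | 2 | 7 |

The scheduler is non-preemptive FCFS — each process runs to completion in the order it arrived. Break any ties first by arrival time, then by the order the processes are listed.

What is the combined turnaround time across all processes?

Gantt: | P1 0-7 | P2 7-12 | P3 12-20 | P4 20-28 | P5 28-30 |
Completion: P1=7  P2=12  P3=20  P4=28  P5=30
Turnaround (C−A): P1=7  P2=11  P3=17  P4=24  P5=23
Turnaround = completion − arrival: P1=7, P2=11, P3=17, P4=24, P5=23
Total turnaround = 7 + 11 + 17 + 24 + 23 = 82

82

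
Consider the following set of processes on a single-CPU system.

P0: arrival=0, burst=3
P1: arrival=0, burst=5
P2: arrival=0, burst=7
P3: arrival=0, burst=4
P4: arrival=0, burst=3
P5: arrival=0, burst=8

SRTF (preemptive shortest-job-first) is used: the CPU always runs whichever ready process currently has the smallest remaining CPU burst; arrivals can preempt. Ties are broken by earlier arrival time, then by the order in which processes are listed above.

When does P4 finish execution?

Timeline: | P0 0-3 | P4 3-6 | P3 6-10 | P1 10-15 | P2 15-22 | P5 22-30 |
Completion: P0=3  P1=15  P2=22  P3=10  P4=6  P5=30
Turnaround (C−A): P0=3  P1=15  P2=22  P3=10  P4=6  P5=30

6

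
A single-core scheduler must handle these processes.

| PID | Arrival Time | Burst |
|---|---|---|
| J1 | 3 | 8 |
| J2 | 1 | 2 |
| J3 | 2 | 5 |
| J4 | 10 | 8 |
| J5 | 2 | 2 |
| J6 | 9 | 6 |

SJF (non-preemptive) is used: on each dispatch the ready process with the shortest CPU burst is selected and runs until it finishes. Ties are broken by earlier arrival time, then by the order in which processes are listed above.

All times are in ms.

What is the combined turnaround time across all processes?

63

Timeline: | idle 0-1 | J2 1-3 | J5 3-5 | J3 5-10 | J6 10-16 | J1 16-24 | J4 24-32 |
Completion: J1=24  J2=3  J3=10  J4=32  J5=5  J6=16
Turnaround (C−A): J1=21  J2=2  J3=8  J4=22  J5=3  J6=7
Turnaround = completion − arrival: J1=21, J2=2, J3=8, J4=22, J5=3, J6=7
Total turnaround = 21 + 2 + 8 + 22 + 3 + 7 = 63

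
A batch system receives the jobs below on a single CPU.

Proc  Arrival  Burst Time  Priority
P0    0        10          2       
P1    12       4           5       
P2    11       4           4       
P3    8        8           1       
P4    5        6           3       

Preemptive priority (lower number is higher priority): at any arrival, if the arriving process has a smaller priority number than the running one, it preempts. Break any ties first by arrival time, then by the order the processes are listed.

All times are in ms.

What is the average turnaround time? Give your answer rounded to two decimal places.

Schedule: | P0 0-8 | P3 8-16 | P0 16-18 | P4 18-24 | P2 24-28 | P1 28-32 |
Completion: P0=18  P1=32  P2=28  P3=16  P4=24
Turnaround (C−A): P0=18  P1=20  P2=17  P3=8  P4=19
Turnaround times: P0=18, P1=20, P2=17, P3=8, P4=19
Average turnaround = (18+20+17+8+19) / 5 = 82/5 = 16.40

16.40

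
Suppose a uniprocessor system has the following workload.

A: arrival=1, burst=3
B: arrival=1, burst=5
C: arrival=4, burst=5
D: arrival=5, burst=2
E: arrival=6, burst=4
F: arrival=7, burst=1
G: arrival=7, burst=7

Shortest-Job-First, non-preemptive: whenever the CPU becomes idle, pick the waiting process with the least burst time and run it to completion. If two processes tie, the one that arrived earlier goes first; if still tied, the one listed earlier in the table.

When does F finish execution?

10

Timeline: | idle 0-1 | A 1-4 | B 4-9 | F 9-10 | D 10-12 | E 12-16 | C 16-21 | G 21-28 |
Completion: A=4  B=9  C=21  D=12  E=16  F=10  G=28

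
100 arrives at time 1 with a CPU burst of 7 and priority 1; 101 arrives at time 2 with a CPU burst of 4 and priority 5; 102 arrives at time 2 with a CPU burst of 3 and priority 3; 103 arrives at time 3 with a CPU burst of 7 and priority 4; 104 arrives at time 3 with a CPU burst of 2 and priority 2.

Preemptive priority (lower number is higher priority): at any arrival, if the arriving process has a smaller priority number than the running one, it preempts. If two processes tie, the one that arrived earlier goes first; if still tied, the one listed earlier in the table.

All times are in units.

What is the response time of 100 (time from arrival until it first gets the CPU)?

0

Schedule: | idle 0-1 | 100 1-8 | 104 8-10 | 102 10-13 | 103 13-20 | 101 20-24 |
Completion: 100=8  101=24  102=13  103=20  104=10
Response(100) = first start − arrival = 1 − 1 = 0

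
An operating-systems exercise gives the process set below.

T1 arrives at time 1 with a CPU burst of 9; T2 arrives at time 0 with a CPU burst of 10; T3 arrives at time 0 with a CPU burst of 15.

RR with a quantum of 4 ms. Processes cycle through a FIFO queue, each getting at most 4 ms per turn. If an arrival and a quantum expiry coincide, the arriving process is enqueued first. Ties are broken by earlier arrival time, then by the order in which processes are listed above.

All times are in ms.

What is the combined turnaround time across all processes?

Schedule: | T2 0-4 | T3 4-8 | T1 8-12 | T2 12-16 | T3 16-20 | T1 20-24 | T2 24-26 | T3 26-30 | T1 30-31 | T3 31-34 |
Completion: T1=31  T2=26  T3=34
Turnaround (C−A): T1=30  T2=26  T3=34
Turnaround = completion − arrival: T1=30, T2=26, T3=34
Total turnaround = 30 + 26 + 34 = 90

90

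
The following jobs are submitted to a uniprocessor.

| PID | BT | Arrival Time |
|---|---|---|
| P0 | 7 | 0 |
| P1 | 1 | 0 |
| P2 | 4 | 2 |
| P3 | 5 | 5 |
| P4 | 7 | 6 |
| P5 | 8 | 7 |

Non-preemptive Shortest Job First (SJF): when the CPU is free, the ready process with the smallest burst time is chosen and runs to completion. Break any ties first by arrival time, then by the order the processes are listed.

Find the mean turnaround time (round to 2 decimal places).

12.33

Schedule: | P1 0-1 | P0 1-8 | P2 8-12 | P3 12-17 | P4 17-24 | P5 24-32 |
Completion: P0=8  P1=1  P2=12  P3=17  P4=24  P5=32
Turnaround times: P0=8, P1=1, P2=10, P3=12, P4=18, P5=25
Average turnaround = (8+1+10+12+18+25) / 6 = 74/6 = 12.33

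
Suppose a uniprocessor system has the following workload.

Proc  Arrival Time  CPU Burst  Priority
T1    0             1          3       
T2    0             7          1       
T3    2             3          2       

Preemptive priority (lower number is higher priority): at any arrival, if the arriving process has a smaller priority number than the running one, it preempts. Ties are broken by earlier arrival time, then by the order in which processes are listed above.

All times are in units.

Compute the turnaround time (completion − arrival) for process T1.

Timeline: | T2 0-7 | T3 7-10 | T1 10-11 |
Completion: T1=11  T2=7  T3=10
Turnaround (C−A): T1=11  T2=7  T3=8
Turnaround(T1) = completion − arrival = 11 − 0 = 11

11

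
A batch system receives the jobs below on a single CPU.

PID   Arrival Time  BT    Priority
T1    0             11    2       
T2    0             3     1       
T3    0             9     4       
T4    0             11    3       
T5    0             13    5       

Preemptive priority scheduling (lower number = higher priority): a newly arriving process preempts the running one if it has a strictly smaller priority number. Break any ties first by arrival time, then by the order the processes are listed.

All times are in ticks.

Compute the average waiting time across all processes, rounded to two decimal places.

15.20

Gantt: | T2 0-3 | T1 3-14 | T4 14-25 | T3 25-34 | T5 34-47 |
Completion: T1=14  T2=3  T3=34  T4=25  T5=47
Turnaround (C−A): T1=14  T2=3  T3=34  T4=25  T5=47
Waiting times: T1=3, T2=0, T3=25, T4=14, T5=34
Average waiting = (3+0+25+14+34) / 5 = 76/5 = 15.20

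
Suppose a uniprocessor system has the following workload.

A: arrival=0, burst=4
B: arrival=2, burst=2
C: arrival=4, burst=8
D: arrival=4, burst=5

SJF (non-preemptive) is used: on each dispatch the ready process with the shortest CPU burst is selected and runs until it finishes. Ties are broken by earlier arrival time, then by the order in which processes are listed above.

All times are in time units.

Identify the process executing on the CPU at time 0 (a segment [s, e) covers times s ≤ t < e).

A

Schedule: | A 0-4 | B 4-6 | D 6-11 | C 11-19 |
Completion: A=4  B=6  C=19  D=11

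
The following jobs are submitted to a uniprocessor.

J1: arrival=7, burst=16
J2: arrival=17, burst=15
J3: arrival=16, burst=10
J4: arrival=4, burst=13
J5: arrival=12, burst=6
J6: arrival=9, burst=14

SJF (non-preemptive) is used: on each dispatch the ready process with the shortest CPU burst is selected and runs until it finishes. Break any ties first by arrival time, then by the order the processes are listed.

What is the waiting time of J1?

Schedule: | idle 0-4 | J4 4-17 | J5 17-23 | J3 23-33 | J6 33-47 | J2 47-62 | J1 62-78 |
Completion: J1=78  J2=62  J3=33  J4=17  J5=23  J6=47
Waiting(J1) = turnaround − burst = 71 − 16 = 55

55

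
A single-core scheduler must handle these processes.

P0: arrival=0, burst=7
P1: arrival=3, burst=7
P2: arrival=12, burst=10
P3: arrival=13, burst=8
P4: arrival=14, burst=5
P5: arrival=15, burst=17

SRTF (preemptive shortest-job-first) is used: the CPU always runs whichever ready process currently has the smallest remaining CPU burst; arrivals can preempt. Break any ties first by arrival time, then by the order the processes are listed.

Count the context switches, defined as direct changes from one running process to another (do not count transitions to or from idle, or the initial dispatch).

5

Gantt: | P0 0-7 | P1 7-14 | P4 14-19 | P3 19-27 | P2 27-37 | P5 37-54 |
Completion: P0=7  P1=14  P2=37  P3=27  P4=19  P5=54
Turnaround (C−A): P0=7  P1=11  P2=25  P3=14  P4=5  P5=39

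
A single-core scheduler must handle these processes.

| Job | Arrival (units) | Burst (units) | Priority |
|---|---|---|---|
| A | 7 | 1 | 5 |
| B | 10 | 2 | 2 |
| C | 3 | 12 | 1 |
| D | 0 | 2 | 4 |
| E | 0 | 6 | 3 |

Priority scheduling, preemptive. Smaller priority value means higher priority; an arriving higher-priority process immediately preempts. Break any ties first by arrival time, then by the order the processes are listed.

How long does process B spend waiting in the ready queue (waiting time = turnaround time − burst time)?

5

Gantt: | E 0-3 | C 3-15 | B 15-17 | E 17-20 | D 20-22 | A 22-23 |
Completion: A=23  B=17  C=15  D=22  E=20
Waiting(B) = turnaround − burst = 7 − 2 = 5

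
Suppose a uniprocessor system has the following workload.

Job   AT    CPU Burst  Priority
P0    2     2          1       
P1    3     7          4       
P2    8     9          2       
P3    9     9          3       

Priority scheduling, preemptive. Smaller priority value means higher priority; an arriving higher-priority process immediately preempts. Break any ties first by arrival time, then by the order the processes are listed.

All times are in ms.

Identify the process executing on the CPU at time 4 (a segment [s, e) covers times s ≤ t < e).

Gantt: | idle 0-2 | P0 2-4 | P1 4-8 | P2 8-17 | P3 17-26 | P1 26-29 |
Completion: P0=4  P1=29  P2=17  P3=26

P1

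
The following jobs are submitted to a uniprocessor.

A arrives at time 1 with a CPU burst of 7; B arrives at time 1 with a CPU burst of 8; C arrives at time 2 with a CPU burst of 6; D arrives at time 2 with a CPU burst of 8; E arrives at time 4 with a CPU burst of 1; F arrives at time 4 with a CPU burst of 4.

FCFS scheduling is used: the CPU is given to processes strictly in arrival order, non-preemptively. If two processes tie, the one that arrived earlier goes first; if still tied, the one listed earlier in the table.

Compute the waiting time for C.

Schedule: | idle 0-1 | A 1-8 | B 8-16 | C 16-22 | D 22-30 | E 30-31 | F 31-35 |
Completion: A=8  B=16  C=22  D=30  E=31  F=35
Turnaround (C−A): A=7  B=15  C=20  D=28  E=27  F=31
Waiting(C) = turnaround − burst = 20 − 6 = 14

14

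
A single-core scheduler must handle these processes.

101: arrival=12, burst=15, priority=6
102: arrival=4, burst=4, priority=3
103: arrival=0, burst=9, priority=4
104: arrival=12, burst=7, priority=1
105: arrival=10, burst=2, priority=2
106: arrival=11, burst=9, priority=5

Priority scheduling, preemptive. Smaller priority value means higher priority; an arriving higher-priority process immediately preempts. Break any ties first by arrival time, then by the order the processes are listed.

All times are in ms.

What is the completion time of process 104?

19

Gantt: | 103 0-4 | 102 4-8 | 103 8-10 | 105 10-12 | 104 12-19 | 103 19-22 | 106 22-31 | 101 31-46 |
Completion: 101=46  102=8  103=22  104=19  105=12  106=31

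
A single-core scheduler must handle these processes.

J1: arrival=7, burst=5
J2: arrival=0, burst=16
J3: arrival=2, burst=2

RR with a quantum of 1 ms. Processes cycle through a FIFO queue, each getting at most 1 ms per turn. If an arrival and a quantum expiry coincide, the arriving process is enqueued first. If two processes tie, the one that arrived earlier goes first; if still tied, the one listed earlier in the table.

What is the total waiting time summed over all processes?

Timeline: | J2 0-2 | J3 2-3 | J2 3-4 | J3 4-5 | J2 5-7 | J1 7-8 | J2 8-9 | J1 9-10 | J2 10-11 | J1 11-12 | J2 12-13 | J1 13-14 | J2 14-15 | J1 15-16 | J2 16-23 |
Completion: J1=16  J2=23  J3=5
Waiting = turnaround − burst: J1=4, J2=7, J3=1
Total waiting = 4 + 7 + 1 = 12

12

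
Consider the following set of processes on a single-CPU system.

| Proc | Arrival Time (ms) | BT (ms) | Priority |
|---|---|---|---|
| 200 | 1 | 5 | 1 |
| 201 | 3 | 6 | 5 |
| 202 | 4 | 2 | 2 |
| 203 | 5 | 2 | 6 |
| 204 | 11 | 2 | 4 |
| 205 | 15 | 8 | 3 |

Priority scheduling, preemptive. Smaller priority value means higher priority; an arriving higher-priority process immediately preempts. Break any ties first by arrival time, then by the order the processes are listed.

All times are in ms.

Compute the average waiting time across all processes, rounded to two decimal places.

6.00

Schedule: | idle 0-1 | 200 1-6 | 202 6-8 | 201 8-11 | 204 11-13 | 201 13-15 | 205 15-23 | 201 23-24 | 203 24-26 |
Completion: 200=6  201=24  202=8  203=26  204=13  205=23
Turnaround (C−A): 200=5  201=21  202=4  203=21  204=2  205=8
Waiting times: 200=0, 201=15, 202=2, 203=19, 204=0, 205=0
Average waiting = (0+15+2+19+0+0) / 6 = 36/6 = 6.00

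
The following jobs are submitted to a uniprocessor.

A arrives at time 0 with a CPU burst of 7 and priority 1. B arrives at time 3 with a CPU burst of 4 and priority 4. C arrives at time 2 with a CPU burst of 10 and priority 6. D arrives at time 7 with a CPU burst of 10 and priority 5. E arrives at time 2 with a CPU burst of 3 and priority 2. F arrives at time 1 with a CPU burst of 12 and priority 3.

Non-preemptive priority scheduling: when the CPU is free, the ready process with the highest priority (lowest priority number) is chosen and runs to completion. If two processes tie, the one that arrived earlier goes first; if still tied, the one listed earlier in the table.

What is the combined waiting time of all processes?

86

Timeline: | A 0-7 | E 7-10 | F 10-22 | B 22-26 | D 26-36 | C 36-46 |
Completion: A=7  B=26  C=46  D=36  E=10  F=22
Waiting = turnaround − burst: A=0, B=19, C=34, D=19, E=5, F=9
Total waiting = 0 + 19 + 34 + 19 + 5 + 9 = 86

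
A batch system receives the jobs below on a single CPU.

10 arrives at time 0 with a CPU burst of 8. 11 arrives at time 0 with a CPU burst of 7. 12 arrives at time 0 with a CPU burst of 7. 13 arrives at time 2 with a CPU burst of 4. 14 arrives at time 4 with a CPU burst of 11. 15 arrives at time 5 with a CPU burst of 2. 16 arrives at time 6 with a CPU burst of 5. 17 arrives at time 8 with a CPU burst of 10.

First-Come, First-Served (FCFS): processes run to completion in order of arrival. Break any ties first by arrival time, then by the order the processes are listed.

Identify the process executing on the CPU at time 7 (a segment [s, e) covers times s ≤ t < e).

Timeline: | 10 0-8 | 11 8-15 | 12 15-22 | 13 22-26 | 14 26-37 | 15 37-39 | 16 39-44 | 17 44-54 |
Completion: 10=8  11=15  12=22  13=26  14=37  15=39  16=44  17=54

10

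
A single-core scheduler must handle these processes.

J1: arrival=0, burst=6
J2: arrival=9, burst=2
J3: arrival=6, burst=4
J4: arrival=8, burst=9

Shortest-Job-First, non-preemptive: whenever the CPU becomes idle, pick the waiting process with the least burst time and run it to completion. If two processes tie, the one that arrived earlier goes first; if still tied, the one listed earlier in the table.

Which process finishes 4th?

Schedule: | J1 0-6 | J3 6-10 | J2 10-12 | J4 12-21 |
Completion: J1=6  J2=12  J3=10  J4=21
Turnaround (C−A): J1=6  J2=3  J3=4  J4=13
Finish order: J1 → J3 → J2 → J4

J4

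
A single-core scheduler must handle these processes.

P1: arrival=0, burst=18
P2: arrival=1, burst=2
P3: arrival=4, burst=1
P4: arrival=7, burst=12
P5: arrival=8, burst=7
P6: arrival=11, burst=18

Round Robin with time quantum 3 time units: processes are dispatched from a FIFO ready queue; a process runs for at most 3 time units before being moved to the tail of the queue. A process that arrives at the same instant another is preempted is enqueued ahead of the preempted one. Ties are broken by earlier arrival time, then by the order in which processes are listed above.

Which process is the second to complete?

P3

Gantt: | P1 0-3 | P2 3-5 | P1 5-8 | P3 8-9 | P4 9-12 | P5 12-15 | P1 15-18 | P6 18-21 | P4 21-24 | P5 24-27 | P1 27-30 | P6 30-33 | P4 33-36 | P5 36-37 | P1 37-40 | P6 40-43 | P4 43-46 | P1 46-49 | P6 49-58 |
Completion: P1=49  P2=5  P3=9  P4=46  P5=37  P6=58
Turnaround (C−A): P1=49  P2=4  P3=5  P4=39  P5=29  P6=47
Finish order: P2 → P3 → P5 → P4 → P1 → P6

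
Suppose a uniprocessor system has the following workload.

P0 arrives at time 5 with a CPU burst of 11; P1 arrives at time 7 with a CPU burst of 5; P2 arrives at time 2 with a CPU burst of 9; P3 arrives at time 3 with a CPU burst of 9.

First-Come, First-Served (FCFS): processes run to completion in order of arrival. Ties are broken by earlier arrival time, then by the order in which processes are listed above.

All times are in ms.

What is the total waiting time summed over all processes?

47

Timeline: | idle 0-2 | P2 2-11 | P3 11-20 | P0 20-31 | P1 31-36 |
Completion: P0=31  P1=36  P2=11  P3=20
Turnaround (C−A): P0=26  P1=29  P2=9  P3=17
Waiting = turnaround − burst: P0=15, P1=24, P2=0, P3=8
Total waiting = 15 + 24 + 0 + 8 = 47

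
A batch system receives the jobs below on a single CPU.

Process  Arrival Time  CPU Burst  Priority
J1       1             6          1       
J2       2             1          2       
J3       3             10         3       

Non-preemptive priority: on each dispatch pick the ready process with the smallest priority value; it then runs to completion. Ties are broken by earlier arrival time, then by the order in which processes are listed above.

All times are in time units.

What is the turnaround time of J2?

Timeline: | idle 0-1 | J1 1-7 | J2 7-8 | J3 8-18 |
Completion: J1=7  J2=8  J3=18
Turnaround (C−A): J1=6  J2=6  J3=15
Turnaround(J2) = completion − arrival = 8 − 2 = 6

6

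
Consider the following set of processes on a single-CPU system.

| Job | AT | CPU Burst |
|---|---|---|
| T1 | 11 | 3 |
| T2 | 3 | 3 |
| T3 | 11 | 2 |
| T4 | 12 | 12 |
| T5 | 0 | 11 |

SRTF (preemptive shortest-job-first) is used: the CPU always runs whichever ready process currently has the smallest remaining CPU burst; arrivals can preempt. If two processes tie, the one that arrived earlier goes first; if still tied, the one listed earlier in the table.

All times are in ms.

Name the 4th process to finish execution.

T1

Gantt: | T5 0-3 | T2 3-6 | T5 6-11 | T3 11-13 | T5 13-16 | T1 16-19 | T4 19-31 |
Completion: T1=19  T2=6  T3=13  T4=31  T5=16
Turnaround (C−A): T1=8  T2=3  T3=2  T4=19  T5=16
Finish order: T2 → T3 → T5 → T1 → T4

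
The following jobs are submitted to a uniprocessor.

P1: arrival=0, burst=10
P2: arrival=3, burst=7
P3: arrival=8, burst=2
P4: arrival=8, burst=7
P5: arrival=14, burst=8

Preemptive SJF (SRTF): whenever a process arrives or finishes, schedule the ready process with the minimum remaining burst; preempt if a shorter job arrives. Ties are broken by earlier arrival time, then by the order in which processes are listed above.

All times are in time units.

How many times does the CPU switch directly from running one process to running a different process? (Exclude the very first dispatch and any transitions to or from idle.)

Schedule: | P1 0-10 | P3 10-12 | P2 12-19 | P4 19-26 | P5 26-34 |
Completion: P1=10  P2=19  P3=12  P4=26  P5=34

4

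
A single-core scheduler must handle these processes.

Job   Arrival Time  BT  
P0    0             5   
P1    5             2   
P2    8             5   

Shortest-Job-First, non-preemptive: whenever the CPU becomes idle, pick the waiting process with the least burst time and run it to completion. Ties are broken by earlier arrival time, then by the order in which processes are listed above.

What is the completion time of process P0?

5

Timeline: | P0 0-5 | P1 5-7 | idle 7-8 | P2 8-13 |
Completion: P0=5  P1=7  P2=13
Turnaround (C−A): P0=5  P1=2  P2=5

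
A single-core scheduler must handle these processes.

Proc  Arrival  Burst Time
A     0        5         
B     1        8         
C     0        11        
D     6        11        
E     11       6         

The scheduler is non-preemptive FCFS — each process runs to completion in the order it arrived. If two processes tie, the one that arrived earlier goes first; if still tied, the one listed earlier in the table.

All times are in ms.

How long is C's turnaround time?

16

Schedule: | A 0-5 | C 5-16 | B 16-24 | D 24-35 | E 35-41 |
Completion: A=5  B=24  C=16  D=35  E=41
Turnaround(C) = completion − arrival = 16 − 0 = 16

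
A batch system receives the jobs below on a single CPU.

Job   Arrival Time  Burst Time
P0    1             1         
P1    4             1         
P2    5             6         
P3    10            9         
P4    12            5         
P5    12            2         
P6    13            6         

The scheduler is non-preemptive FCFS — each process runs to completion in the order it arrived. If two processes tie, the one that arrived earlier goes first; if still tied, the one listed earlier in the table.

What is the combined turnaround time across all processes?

66

Timeline: | idle 0-1 | P0 1-2 | idle 2-4 | P1 4-5 | P2 5-11 | P3 11-20 | P4 20-25 | P5 25-27 | P6 27-33 |
Completion: P0=2  P1=5  P2=11  P3=20  P4=25  P5=27  P6=33
Turnaround (C−A): P0=1  P1=1  P2=6  P3=10  P4=13  P5=15  P6=20
Turnaround = completion − arrival: P0=1, P1=1, P2=6, P3=10, P4=13, P5=15, P6=20
Total turnaround = 1 + 1 + 6 + 10 + 13 + 15 + 20 = 66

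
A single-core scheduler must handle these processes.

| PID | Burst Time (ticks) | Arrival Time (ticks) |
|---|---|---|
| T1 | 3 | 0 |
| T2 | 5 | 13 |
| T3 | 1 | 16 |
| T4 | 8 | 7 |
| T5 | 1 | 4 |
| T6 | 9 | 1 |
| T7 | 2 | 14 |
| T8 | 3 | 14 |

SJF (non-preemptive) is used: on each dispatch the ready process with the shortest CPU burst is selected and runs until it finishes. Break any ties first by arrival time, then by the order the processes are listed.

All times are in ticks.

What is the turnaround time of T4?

Schedule: | T1 0-3 | T6 3-12 | T5 12-13 | T2 13-18 | T3 18-19 | T7 19-21 | T8 21-24 | T4 24-32 |
Completion: T1=3  T2=18  T3=19  T4=32  T5=13  T6=12  T7=21  T8=24
Turnaround (C−A): T1=3  T2=5  T3=3  T4=25  T5=9  T6=11  T7=7  T8=10
Turnaround(T4) = completion − arrival = 32 − 7 = 25

25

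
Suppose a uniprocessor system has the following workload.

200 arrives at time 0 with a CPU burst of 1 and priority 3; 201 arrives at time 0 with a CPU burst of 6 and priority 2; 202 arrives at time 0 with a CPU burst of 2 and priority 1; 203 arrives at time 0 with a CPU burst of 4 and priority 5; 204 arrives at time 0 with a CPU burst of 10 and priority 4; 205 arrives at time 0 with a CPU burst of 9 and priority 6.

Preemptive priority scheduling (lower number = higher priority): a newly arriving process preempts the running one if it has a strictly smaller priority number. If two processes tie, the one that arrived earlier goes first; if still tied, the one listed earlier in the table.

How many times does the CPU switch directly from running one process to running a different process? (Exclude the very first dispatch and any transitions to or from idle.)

5

Gantt: | 202 0-2 | 201 2-8 | 200 8-9 | 204 9-19 | 203 19-23 | 205 23-32 |
Completion: 200=9  201=8  202=2  203=23  204=19  205=32
Turnaround (C−A): 200=9  201=8  202=2  203=23  204=19  205=32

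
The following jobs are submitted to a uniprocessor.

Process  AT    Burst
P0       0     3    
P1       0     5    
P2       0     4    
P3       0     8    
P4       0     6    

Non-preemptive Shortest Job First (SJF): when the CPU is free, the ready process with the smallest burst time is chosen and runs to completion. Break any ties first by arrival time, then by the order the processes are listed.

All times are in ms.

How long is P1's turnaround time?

Timeline: | P0 0-3 | P2 3-7 | P1 7-12 | P4 12-18 | P3 18-26 |
Completion: P0=3  P1=12  P2=7  P3=26  P4=18
Turnaround (C−A): P0=3  P1=12  P2=7  P3=26  P4=18
Turnaround(P1) = completion − arrival = 12 − 0 = 12

12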